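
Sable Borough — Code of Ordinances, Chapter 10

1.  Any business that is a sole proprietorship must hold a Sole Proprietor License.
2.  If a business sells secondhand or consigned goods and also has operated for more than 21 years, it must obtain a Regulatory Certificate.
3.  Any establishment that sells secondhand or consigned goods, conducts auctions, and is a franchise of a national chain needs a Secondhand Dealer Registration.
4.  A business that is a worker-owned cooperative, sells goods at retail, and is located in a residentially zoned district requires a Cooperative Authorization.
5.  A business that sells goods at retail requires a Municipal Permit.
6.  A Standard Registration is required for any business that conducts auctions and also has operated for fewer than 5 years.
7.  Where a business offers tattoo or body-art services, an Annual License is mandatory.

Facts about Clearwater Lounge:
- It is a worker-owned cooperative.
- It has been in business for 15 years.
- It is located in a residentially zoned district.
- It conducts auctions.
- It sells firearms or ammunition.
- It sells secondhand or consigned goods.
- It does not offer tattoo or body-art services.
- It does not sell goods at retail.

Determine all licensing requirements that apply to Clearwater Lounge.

None

1. is a worker-owned cooperative (not: is a sole proprietorship) → Sole Proprietor License not required.
2. sells secondhand or consigned goods; years in business 15 ≤ 21 → Regulatory Certificate not required.
3. sells secondhand or consigned goods; conducts auctions; is a worker-owned cooperative (not: is a franchise of a national chain) → Secondhand Dealer Registration not required.
4. is a worker-owned cooperative; does not sell goods at retail; is located in a residentially zoned district → Cooperative Authorization not required.
5. does not sell goods at retail → Municipal Permit not required.
6. conducts auctions; years in business 15 ≥ 5 → Standard Registration not required.
7. does not offer tattoo or body-art services → Annual License not required.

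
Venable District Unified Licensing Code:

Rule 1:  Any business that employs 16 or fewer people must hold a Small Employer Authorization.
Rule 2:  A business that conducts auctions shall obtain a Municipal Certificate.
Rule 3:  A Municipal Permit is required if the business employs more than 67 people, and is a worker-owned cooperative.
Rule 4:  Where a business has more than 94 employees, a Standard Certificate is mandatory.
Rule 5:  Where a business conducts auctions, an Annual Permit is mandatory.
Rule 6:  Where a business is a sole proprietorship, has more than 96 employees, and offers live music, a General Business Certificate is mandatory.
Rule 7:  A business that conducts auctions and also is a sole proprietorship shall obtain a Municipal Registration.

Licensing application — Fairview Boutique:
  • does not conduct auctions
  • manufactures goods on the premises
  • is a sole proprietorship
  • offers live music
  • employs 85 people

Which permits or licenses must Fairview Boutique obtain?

Rule 1: employees 85 > 16 → Small Employer Authorization not required.
Rule 2: does not conduct auctions → Municipal Certificate not required.
Rule 3: employees 85 > 67; is a sole proprietorship (not: is a worker-owned cooperative) → Municipal Permit not required.
Rule 4: employees 85 ≤ 94 → Standard Certificate not required.
Rule 5: does not conduct auctions → Annual Permit not required.
Rule 6: is a sole proprietorship; employees 85 ≤ 96; offers live music → General Business Certificate not required.
Rule 7: does not conduct auctions; is a sole proprietorship → Municipal Registration not required.

None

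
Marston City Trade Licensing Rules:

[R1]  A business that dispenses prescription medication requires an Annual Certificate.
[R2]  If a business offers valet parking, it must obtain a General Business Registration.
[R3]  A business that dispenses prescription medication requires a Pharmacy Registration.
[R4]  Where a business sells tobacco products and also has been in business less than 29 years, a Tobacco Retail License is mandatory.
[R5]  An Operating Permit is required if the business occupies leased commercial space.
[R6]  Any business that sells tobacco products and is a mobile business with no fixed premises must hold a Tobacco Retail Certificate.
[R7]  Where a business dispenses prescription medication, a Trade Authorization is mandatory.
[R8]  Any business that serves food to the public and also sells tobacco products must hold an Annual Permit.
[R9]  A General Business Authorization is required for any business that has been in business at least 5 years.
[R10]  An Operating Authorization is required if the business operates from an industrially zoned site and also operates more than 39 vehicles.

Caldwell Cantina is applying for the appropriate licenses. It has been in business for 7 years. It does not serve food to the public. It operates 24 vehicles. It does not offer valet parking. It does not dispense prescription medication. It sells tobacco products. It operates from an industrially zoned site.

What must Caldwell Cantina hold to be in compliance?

General Business Authorization, Tobacco Retail License

[R1] does not dispense prescription medication → Annual Certificate not required.
[R2] does not offer valet parking → General Business Registration not required.
[R3] does not dispense prescription medication → Pharmacy Registration not required.
[R4] sells tobacco products; years in business 7 < 29 → Tobacco Retail License required.
[R5] operates from an industrially zoned site (not: occupies leased commercial space) → Operating Permit not required.
[R6] sells tobacco products; operates from an industrially zoned site (not: is a mobile business with no fixed premises) → Tobacco Retail Certificate not required.
[R7] does not dispense prescription medication → Trade Authorization not required.
[R8] does not serve food to the public; sells tobacco products → Annual Permit not required.
[R9] years in business 7 ≥ 5 → General Business Authorization required.
[R10] operates from an industrially zoned site; vehicles 24 ≤ 39 → Operating Authorization not required.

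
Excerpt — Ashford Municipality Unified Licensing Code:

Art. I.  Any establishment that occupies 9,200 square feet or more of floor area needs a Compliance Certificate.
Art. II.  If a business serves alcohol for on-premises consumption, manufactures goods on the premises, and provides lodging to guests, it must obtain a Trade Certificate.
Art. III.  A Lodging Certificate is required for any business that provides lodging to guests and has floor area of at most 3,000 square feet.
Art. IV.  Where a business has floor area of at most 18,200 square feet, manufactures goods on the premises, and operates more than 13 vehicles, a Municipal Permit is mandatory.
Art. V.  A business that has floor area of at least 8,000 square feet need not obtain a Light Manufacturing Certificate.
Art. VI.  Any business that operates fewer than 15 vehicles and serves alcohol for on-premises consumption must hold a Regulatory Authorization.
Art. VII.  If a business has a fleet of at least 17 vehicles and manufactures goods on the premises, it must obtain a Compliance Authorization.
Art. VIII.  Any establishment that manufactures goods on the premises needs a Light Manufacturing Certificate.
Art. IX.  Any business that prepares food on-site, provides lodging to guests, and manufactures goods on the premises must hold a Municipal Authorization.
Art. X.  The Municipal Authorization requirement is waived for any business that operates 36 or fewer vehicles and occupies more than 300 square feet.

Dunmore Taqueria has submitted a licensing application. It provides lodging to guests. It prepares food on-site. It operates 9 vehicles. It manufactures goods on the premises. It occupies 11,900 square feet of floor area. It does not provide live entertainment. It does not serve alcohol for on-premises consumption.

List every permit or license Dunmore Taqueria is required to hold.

Art. I. floor area 11,900 square feet ≥ 9,200 square feet → Compliance Certificate required.
Art. II. does not serve alcohol for on-premises consumption; manufactures goods on the premises; provides lodging to guests → Trade Certificate not required.
Art. III. provides lodging to guests; floor area 11,900 square feet > 3,000 square feet → Lodging Certificate not required.
Art. IV. floor area 11,900 square feet ≤ 18,200 square feet; manufactures goods on the premises; vehicles 9 ≤ 13 → Municipal Permit not required.
Art. V. floor area 11,900 square feet ≥ 8,000 square feet → exempt from Light Manufacturing Certificate.
Art. VI. vehicles 9 < 15; does not serve alcohol for on-premises consumption → Regulatory Authorization not required.
Art. VII. vehicles 9 < 17; manufactures goods on the premises → Compliance Authorization not required.
Art. VIII. manufactures goods on the premises → Light Manufacturing Certificate required.
Art. IX. prepares food on-site; provides lodging to guests; manufactures goods on the premises → Municipal Authorization required.
Art. X. vehicles 9 ≤ 36; floor area 11,900 square feet > 300 square feet → exempt from Municipal Authorization.

Compliance Certificate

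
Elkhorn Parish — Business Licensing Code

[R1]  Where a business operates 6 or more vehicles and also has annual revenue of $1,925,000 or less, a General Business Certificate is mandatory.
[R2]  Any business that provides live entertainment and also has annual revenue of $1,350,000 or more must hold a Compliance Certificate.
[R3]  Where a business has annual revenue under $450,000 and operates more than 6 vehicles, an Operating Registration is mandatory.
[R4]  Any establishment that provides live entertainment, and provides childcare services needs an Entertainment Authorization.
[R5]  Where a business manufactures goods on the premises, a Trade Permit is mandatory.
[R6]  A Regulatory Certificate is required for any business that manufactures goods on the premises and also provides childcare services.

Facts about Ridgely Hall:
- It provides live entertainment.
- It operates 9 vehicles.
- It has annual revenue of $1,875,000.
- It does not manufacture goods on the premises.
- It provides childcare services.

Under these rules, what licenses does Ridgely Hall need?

[R1] vehicles 9 ≥ 6; revenue $1,875,000 ≤ $1,925,000 → General Business Certificate required.
[R2] provides live entertainment; revenue $1,875,000 ≥ $1,350,000 → Compliance Certificate required.
[R3] revenue $1,875,000 ≥ $450,000; vehicles 9 > 6 → Operating Registration not required.
[R4] provides live entertainment; provides childcare services → Entertainment Authorization required.
[R5] does not manufacture goods on the premises → Trade Permit not required.
[R6] does not manufacture goods on the premises; provides childcare services → Regulatory Certificate not required.

Compliance Certificate, Entertainment Authorization, General Business Certificate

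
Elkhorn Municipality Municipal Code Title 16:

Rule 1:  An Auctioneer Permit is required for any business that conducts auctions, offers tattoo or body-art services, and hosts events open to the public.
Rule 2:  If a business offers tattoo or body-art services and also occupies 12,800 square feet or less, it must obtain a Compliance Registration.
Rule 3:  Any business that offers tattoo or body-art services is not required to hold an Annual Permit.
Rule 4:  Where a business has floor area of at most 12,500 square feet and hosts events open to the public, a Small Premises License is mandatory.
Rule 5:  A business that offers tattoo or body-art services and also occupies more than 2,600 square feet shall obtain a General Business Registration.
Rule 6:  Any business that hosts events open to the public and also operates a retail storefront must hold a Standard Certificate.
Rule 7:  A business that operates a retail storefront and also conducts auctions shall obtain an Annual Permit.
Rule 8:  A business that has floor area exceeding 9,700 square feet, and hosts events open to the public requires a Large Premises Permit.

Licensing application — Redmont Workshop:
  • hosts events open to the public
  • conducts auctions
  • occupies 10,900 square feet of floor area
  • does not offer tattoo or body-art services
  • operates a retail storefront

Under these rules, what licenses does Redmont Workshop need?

Rule 1: conducts auctions; does not offer tattoo or body-art services; hosts events open to the public → Auctioneer Permit not required.
Rule 2: does not offer tattoo or body-art services; floor area 10,900 square feet ≤ 12,800 square feet → Compliance Registration not required.
Rule 3: does not offer tattoo or body-art services → Annual Permit exemption does not apply.
Rule 4: floor area 10,900 square feet ≤ 12,500 square feet; hosts events open to the public → Small Premises License required.
Rule 5: does not offer tattoo or body-art services; floor area 10,900 square feet > 2,600 square feet → General Business Registration not required.
Rule 6: hosts events open to the public; operates a retail storefront → Standard Certificate required.
Rule 7: operates a retail storefront; conducts auctions → Annual Permit required.
Rule 8: floor area 10,900 square feet > 9,700 square feet; hosts events open to the public → Large Premises Permit required.

Annual Permit, Large Premises Permit, Small Premises License, Standard Certificate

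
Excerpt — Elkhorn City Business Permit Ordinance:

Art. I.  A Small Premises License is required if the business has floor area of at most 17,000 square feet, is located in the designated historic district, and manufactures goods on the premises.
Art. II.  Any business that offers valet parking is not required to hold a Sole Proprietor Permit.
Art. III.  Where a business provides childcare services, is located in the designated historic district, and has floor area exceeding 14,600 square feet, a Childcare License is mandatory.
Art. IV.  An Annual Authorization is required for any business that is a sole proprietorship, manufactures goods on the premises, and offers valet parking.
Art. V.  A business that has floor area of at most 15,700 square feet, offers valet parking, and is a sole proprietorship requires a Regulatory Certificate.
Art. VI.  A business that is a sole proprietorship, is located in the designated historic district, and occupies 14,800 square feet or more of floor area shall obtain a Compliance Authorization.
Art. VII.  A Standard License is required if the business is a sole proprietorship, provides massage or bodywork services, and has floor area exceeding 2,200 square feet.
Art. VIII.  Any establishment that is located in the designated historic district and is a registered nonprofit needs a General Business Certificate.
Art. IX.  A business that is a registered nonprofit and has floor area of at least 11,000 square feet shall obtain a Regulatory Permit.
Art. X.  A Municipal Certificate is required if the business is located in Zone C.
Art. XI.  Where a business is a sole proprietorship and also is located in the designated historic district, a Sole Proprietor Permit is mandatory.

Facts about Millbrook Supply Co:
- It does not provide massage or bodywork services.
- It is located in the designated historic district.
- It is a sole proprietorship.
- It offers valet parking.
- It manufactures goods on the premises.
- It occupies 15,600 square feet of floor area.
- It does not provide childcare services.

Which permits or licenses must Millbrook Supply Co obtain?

Annual Authorization, Compliance Authorization, Regulatory Certificate, Small Premises License

Art. I. floor area 15,600 square feet ≤ 17,000 square feet; is located in the designated historic district; manufactures goods on the premises → Small Premises License required.
Art. II. offers valet parking → exempt from Sole Proprietor Permit.
Art. III. does not provide childcare services; is located in the designated historic district; floor area 15,600 square feet > 14,600 square feet → Childcare License not required.
Art. IV. is a sole proprietorship; manufactures goods on the premises; offers valet parking → Annual Authorization required.
Art. V. floor area 15,600 square feet ≤ 15,700 square feet; offers valet parking; is a sole proprietorship → Regulatory Certificate required.
Art. VI. is a sole proprietorship; is located in the designated historic district; floor area 15,600 square feet ≥ 14,800 square feet → Compliance Authorization required.
Art. VII. is a sole proprietorship; does not provide massage or bodywork services; floor area 15,600 square feet > 2,200 square feet → Standard License not required.
Art. VIII. is located in the designated historic district; is a sole proprietorship (not: is a registered nonprofit) → General Business Certificate not required.
Art. IX. is a sole proprietorship (not: is a registered nonprofit); floor area 15,600 square feet ≥ 11,000 square feet → Regulatory Permit not required.
Art. X. is located in the designated historic district (not: is located in Zone C) → Municipal Certificate not required.
Art. XI. is a sole proprietorship; is located in the designated historic district → Sole Proprietor Permit required.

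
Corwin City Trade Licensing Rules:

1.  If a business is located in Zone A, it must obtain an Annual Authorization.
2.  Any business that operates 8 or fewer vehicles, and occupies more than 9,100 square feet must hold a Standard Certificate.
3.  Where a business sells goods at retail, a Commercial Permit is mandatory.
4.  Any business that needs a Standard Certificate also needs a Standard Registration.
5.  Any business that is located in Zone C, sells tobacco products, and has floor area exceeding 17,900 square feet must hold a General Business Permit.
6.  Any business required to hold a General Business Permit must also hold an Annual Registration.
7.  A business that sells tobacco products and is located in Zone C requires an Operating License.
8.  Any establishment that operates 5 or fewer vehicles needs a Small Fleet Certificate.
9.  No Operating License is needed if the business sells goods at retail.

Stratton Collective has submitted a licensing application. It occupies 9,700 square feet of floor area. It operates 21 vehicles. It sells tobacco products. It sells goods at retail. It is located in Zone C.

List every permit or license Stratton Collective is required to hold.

Commercial Permit

1. is located in Zone C (not: is located in Zone A) → Annual Authorization not required.
2. vehicles 21 > 8; floor area 9,700 square feet > 9,100 square feet → Standard Certificate not required.
3. sells goods at retail → Commercial Permit required.
4. Standard Certificate is not required → no effect.
5. is located in Zone C; sells tobacco products; floor area 9,700 square feet ≤ 17,900 square feet → General Business Permit not required.
6. General Business Permit is not required → no effect.
7. sells tobacco products; is located in Zone C → Operating License required.
8. vehicles 21 > 5 → Small Fleet Certificate not required.
9. sells goods at retail → exempt from Operating License.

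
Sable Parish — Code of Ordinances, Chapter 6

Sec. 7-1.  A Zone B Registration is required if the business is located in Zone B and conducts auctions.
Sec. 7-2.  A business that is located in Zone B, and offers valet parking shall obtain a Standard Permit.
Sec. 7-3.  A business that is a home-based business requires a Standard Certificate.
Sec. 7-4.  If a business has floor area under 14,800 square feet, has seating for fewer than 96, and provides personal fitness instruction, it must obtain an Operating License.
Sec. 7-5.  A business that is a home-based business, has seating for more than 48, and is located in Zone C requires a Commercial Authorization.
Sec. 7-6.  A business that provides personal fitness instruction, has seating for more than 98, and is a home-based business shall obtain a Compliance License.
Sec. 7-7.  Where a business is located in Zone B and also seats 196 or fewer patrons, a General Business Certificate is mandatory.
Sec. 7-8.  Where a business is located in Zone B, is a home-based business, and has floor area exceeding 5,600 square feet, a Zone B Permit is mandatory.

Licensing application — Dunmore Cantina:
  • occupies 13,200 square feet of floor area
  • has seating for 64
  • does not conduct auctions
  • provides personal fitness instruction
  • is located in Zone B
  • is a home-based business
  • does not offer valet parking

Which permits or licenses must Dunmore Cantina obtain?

General Business Certificate, Operating License, Standard Certificate, Zone B Permit

Sec. 7-1. is located in Zone B; does not conduct auctions → Zone B Registration not required.
Sec. 7-2. is located in Zone B; does not offer valet parking → Standard Permit not required.
Sec. 7-3. is a home-based business → Standard Certificate required.
Sec. 7-4. floor area 13,200 square feet < 14,800 square feet; seating 64 < 96; provides personal fitness instruction → Operating License required.
Sec. 7-5. is a home-based business; seating 64 > 48; is located in Zone B (not: is located in Zone C) → Commercial Authorization not required.
Sec. 7-6. provides personal fitness instruction; seating 64 ≤ 98; is a home-based business → Compliance License not required.
Sec. 7-7. is located in Zone B; seating 64 ≤ 196 → General Business Certificate required.
Sec. 7-8. is located in Zone B; is a home-based business; floor area 13,200 square feet > 5,600 square feet → Zone B Permit required.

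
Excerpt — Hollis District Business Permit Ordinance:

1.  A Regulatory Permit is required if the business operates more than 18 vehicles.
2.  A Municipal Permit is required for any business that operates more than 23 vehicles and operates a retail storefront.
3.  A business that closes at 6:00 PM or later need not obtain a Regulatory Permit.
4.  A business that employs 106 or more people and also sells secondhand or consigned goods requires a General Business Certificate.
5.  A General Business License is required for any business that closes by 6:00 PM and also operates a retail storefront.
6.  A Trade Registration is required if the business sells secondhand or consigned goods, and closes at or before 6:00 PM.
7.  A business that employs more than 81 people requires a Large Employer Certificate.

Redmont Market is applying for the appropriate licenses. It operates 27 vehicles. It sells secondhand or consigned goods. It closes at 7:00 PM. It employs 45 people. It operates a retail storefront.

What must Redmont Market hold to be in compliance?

1. vehicles 27 > 18 → Regulatory Permit required.
2. vehicles 27 > 23; operates a retail storefront → Municipal Permit required.
3. closes 7:00 PM, after 6:00 PM → exempt from Regulatory Permit.
4. employees 45 < 106; sells secondhand or consigned goods → General Business Certificate not required.
5. closes 7:00 PM, after 6:00 PM; operates a retail storefront → General Business License not required.
6. sells secondhand or consigned goods; closes 7:00 PM, after 6:00 PM → Trade Registration not required.
7. employees 45 ≤ 81 → Large Employer Certificate not required.

Municipal Permit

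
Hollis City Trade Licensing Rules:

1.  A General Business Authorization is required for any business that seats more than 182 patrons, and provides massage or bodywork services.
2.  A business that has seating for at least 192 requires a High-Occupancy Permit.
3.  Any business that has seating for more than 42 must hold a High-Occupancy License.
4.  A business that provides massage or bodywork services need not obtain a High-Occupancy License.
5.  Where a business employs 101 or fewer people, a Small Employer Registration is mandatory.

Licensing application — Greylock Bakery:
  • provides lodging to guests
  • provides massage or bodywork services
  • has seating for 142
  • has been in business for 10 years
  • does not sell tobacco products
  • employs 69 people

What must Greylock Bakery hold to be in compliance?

Small Employer Registration

1. seating 142 ≤ 182; provides massage or bodywork services → General Business Authorization not required.
2. seating 142 < 192 → High-Occupancy Permit not required.
3. seating 142 > 42 → High-Occupancy License required.
4. provides massage or bodywork services → exempt from High-Occupancy License.
5. employees 69 ≤ 101 → Small Employer Registration required.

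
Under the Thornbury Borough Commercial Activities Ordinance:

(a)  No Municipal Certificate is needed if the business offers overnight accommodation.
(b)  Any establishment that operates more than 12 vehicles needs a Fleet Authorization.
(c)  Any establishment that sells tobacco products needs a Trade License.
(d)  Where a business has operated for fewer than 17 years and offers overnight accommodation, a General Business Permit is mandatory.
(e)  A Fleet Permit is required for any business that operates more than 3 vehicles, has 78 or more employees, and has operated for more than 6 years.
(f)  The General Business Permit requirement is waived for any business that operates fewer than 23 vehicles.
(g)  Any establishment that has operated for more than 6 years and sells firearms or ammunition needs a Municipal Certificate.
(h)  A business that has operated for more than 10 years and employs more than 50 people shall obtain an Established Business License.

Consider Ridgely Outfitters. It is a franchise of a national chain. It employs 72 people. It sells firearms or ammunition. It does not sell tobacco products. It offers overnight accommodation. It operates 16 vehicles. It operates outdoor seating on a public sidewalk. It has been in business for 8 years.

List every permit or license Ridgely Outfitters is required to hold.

Fleet Authorization

(a) offers overnight accommodation → exempt from Municipal Certificate.
(b) vehicles 16 > 12 → Fleet Authorization required.
(c) does not sell tobacco products → Trade License not required.
(d) years in business 8 < 17; offers overnight accommodation → General Business Permit required.
(e) vehicles 16 > 3; employees 72 < 78; years in business 8 > 6 → Fleet Permit not required.
(f) vehicles 16 < 23 → exempt from General Business Permit.
(g) years in business 8 > 6; sells firearms or ammunition → Municipal Certificate required.
(h) years in business 8 ≤ 10; employees 72 > 50 → Established Business License not required.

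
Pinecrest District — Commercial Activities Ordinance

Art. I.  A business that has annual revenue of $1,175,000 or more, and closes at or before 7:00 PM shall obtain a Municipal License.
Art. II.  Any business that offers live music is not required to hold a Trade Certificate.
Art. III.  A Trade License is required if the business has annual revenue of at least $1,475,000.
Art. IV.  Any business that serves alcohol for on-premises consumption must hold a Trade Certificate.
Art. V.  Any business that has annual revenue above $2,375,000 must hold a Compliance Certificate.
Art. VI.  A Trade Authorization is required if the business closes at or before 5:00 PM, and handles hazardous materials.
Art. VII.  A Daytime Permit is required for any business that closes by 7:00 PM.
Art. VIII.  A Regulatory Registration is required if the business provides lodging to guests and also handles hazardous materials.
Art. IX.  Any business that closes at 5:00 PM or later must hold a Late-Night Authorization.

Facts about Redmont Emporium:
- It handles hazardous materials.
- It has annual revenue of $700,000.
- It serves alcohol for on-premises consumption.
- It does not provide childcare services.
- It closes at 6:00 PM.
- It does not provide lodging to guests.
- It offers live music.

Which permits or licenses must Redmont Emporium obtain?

Daytime Permit, Late-Night Authorization

Art. I. revenue $700,000 < $1,175,000; closes 6:00 PM, at/before 7:00 PM → Municipal License not required.
Art. II. offers live music → exempt from Trade Certificate.
Art. III. revenue $700,000 < $1,475,000 → Trade License not required.
Art. IV. serves alcohol for on-premises consumption → Trade Certificate required.
Art. V. revenue $700,000 ≤ $2,375,000 → Compliance Certificate not required.
Art. VI. closes 6:00 PM, after 5:00 PM; handles hazardous materials → Trade Authorization not required.
Art. VII. closes 6:00 PM, at/before 7:00 PM → Daytime Permit required.
Art. VIII. does not provide lodging to guests; handles hazardous materials → Regulatory Registration not required.
Art. IX. closes 6:00 PM, after 5:00 PM → Late-Night Authorization required.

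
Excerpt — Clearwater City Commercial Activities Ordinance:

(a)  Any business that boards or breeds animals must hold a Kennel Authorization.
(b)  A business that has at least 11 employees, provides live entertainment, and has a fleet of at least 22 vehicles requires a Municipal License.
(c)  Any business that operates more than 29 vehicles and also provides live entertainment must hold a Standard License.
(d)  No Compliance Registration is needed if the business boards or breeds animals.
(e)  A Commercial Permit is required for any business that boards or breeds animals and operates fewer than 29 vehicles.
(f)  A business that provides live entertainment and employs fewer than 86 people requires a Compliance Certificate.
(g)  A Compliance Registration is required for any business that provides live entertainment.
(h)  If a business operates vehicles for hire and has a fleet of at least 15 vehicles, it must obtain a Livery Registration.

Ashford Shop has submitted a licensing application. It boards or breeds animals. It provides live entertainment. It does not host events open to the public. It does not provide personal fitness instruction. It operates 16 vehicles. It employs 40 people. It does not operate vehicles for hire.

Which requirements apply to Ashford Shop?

Commercial Permit, Compliance Certificate, Kennel Authorization

(a) boards or breeds animals → Kennel Authorization required.
(b) employees 40 ≥ 11; provides live entertainment; vehicles 16 < 22 → Municipal License not required.
(c) vehicles 16 ≤ 29; provides live entertainment → Standard License not required.
(d) boards or breeds animals → exempt from Compliance Registration.
(e) boards or breeds animals; vehicles 16 < 29 → Commercial Permit required.
(f) provides live entertainment; employees 40 < 86 → Compliance Certificate required.
(g) provides live entertainment → Compliance Registration required.
(h) does not operate vehicles for hire; vehicles 16 ≥ 15 → Livery Registration not required.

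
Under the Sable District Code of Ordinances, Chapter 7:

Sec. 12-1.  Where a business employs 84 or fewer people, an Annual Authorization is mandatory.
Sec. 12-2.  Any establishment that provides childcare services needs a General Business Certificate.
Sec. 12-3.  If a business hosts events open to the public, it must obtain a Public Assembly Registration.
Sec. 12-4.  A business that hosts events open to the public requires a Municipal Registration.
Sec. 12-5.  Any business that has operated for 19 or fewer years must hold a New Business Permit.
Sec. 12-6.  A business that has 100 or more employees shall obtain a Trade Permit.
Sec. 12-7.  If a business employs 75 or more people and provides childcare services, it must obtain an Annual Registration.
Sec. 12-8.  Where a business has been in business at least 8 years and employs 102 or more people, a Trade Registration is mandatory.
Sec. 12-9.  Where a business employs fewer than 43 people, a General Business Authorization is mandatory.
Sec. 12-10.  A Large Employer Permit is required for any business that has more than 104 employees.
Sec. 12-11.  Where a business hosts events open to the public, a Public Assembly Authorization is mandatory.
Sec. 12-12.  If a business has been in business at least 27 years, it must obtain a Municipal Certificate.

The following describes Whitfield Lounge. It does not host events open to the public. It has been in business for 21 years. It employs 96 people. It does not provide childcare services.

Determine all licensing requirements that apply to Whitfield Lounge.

None

Sec. 12-1. employees 96 > 84 → Annual Authorization not required.
Sec. 12-2. does not provide childcare services → General Business Certificate not required.
Sec. 12-3. does not host events open to the public → Public Assembly Registration not required.
Sec. 12-4. does not host events open to the public → Municipal Registration not required.
Sec. 12-5. years in business 21 > 19 → New Business Permit not required.
Sec. 12-6. employees 96 < 100 → Trade Permit not required.
Sec. 12-7. employees 96 ≥ 75; does not provide childcare services → Annual Registration not required.
Sec. 12-8. years in business 21 ≥ 8; employees 96 < 102 → Trade Registration not required.
Sec. 12-9. employees 96 ≥ 43 → General Business Authorization not required.
Sec. 12-10. employees 96 ≤ 104 → Large Employer Permit not required.
Sec. 12-11. does not host events open to the public → Public Assembly Authorization not required.
Sec. 12-12. years in business 21 < 27 → Municipal Certificate not required.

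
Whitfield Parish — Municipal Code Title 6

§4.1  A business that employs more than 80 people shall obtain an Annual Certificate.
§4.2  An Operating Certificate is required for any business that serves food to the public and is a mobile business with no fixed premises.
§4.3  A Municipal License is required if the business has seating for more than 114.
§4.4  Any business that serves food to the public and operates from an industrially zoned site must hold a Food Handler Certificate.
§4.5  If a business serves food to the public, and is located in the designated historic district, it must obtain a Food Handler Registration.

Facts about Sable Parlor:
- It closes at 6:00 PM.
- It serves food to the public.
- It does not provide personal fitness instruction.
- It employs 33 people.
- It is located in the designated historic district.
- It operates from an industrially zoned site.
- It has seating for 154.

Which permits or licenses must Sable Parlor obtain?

Food Handler Certificate, Food Handler Registration, Municipal License

§4.1 employees 33 ≤ 80 → Annual Certificate not required.
§4.2 serves food to the public; operates from an industrially zoned site (not: is a mobile business with no fixed premises) → Operating Certificate not required.
§4.3 seating 154 > 114 → Municipal License required.
§4.4 serves food to the public; operates from an industrially zoned site → Food Handler Certificate required.
§4.5 serves food to the public; is located in the designated historic district → Food Handler Registration required.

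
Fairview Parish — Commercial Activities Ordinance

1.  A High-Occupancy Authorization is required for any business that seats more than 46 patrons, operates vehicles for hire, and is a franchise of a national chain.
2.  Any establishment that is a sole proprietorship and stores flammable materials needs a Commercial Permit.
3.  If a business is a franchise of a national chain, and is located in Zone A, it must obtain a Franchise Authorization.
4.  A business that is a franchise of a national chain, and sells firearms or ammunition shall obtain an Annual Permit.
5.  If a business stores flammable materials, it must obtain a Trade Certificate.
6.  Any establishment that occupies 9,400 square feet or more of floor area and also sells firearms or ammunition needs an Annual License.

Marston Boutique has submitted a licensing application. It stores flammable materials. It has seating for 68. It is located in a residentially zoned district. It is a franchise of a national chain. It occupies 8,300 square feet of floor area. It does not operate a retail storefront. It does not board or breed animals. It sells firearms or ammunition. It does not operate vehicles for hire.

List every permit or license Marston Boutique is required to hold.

1. seating 68 > 46; does not operate vehicles for hire; is a franchise of a national chain → High-Occupancy Authorization not required.
2. is a franchise of a national chain (not: is a sole proprietorship); stores flammable materials → Commercial Permit not required.
3. is a franchise of a national chain; is located in a residentially zoned district (not: is located in Zone A) → Franchise Authorization not required.
4. is a franchise of a national chain; sells firearms or ammunition → Annual Permit required.
5. stores flammable materials → Trade Certificate required.
6. floor area 8,300 square feet < 9,400 square feet; sells firearms or ammunition → Annual License not required.

Annual Permit, Trade Certificate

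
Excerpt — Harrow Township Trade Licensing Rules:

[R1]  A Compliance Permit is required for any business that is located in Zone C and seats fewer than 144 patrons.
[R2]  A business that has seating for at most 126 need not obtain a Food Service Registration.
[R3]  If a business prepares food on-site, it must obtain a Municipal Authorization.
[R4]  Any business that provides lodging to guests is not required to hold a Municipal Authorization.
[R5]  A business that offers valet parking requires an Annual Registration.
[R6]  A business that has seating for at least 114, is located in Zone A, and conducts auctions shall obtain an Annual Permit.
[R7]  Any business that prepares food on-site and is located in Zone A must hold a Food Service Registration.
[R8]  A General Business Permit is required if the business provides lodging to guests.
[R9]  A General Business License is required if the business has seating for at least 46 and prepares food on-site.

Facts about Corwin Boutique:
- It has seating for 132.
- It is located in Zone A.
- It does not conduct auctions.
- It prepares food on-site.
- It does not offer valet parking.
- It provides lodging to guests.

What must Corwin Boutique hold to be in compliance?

Food Service Registration, General Business License, General Business Permit

[R1] is located in Zone A (not: is located in Zone C); seating 132 < 144 → Compliance Permit not required.
[R2] seating 132 > 126 → Food Service Registration exemption does not apply.
[R3] prepares food on-site → Municipal Authorization required.
[R4] provides lodging to guests → exempt from Municipal Authorization.
[R5] does not offer valet parking → Annual Registration not required.
[R6] seating 132 ≥ 114; is located in Zone A; does not conduct auctions → Annual Permit not required.
[R7] prepares food on-site; is located in Zone A → Food Service Registration required.
[R8] provides lodging to guests → General Business Permit required.
[R9] seating 132 ≥ 46; prepares food on-site → General Business License required.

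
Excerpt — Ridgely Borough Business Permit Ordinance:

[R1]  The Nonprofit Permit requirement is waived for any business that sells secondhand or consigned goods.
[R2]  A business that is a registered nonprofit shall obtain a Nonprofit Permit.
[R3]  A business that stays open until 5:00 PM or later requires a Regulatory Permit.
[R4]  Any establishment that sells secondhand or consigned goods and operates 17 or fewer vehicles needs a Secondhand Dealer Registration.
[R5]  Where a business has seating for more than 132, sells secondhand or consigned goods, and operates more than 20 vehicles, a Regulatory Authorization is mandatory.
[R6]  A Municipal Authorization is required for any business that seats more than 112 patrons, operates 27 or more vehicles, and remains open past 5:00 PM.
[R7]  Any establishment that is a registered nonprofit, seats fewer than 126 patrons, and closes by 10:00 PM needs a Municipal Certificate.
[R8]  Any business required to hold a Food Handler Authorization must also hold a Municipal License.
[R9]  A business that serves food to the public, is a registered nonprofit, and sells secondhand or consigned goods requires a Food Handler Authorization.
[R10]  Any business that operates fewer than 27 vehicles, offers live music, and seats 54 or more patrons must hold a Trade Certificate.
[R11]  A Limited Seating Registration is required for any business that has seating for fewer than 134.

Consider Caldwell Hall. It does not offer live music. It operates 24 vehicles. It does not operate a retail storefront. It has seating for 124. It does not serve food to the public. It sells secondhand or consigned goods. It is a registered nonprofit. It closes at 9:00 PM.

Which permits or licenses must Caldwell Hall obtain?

[R1] sells secondhand or consigned goods → exempt from Nonprofit Permit.
[R2] is a registered nonprofit → Nonprofit Permit required.
[R3] closes 9:00 PM, after 5:00 PM → Regulatory Permit required.
[R4] sells secondhand or consigned goods; vehicles 24 > 17 → Secondhand Dealer Registration not required.
[R5] seating 124 ≤ 132; sells secondhand or consigned goods; vehicles 24 > 20 → Regulatory Authorization not required.
[R6] seating 124 > 112; vehicles 24 < 27; closes 9:00 PM, after 5:00 PM → Municipal Authorization not required.
[R7] is a registered nonprofit; seating 124 < 126; closes 9:00 PM, at/before 10:00 PM → Municipal Certificate required.
[R8] Food Handler Authorization is not required → no effect.
[R9] does not serve food to the public; is a registered nonprofit; sells secondhand or consigned goods → Food Handler Authorization not required.
[R10] vehicles 24 < 27; does not offer live music; seating 124 ≥ 54 → Trade Certificate not required.
[R11] seating 124 < 134 → Limited Seating Registration required.

Limited Seating Registration, Municipal Certificate, Regulatory Permit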